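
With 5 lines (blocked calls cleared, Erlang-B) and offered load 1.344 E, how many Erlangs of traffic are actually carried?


B(5,1.344) = 0.009556 (Erlang-B)
Carried load = a(1 − B) = 1.344·(1 − 0.009556) = 1.344·0.990444 = 1.3312 E

Final: 1.3312 Erlangs


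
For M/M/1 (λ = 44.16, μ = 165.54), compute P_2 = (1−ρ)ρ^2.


ρ = 44.16/165.54 = 0.2668
P_n = (1−ρ)·ρ^n = (1 − 0.2668)·0.2668^2 = 0.7332·0.071163 = 0.052179

Final: 0.052179


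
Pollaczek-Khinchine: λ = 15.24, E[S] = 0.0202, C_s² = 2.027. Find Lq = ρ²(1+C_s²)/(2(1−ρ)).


ρ = λ·E[S] = 15.24·0.0202 = 0.3078
Lq = ρ²(1+C_s²)/(2(1−ρ)) = 0.09477·(1+2.027)/(2·0.6922)
= 0.09477·3.0270/1.3843 = 0.20723

Final: 0.20723


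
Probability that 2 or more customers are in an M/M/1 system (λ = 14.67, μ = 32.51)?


ρ = 14.67/32.51 = 0.4512
P(N ≥ n) = ρ^n = 0.4512^2 = 0.203623

Final: 0.203623


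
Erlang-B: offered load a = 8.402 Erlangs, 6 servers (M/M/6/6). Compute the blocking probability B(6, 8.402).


B(c,a) = (a^c/c!) / Σ_{k=0}^{c} a^k/k!
a^6/6! = 488.611368
Σ terms (k=0..6): 1.00000 + 8.40200 + 35.29680 + 98.85458 + 207.64404 + 348.92504 + 488.61137 = 1188.733828
B = 488.611368/1188.733828 = 0.411035

Final: 0.411035


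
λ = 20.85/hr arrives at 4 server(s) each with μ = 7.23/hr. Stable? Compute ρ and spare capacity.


Total capacity cμ = 4·7.23 = 28.92/hr
ρ = λ/(cμ) = 20.85/28.92 = 0.7210
Stable ⇔ ρ < 1: YES
Spare capacity = cμ − λ = 28.92 − 20.85 = 8.07/hr

Final: ρ = 0.7210; stable; margin = 8.07/hr


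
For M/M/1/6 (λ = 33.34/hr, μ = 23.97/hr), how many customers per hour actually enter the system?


ρ = 1.3909; P_K = (1−ρ)ρ^6/(1−ρ^7) = 0.312026
λ_eff = λ(1 − P_K) = 33.34·(1 − 0.312026) = 33.34·0.687974 = 22.9371 /hr

Final: 22.9371 /hr


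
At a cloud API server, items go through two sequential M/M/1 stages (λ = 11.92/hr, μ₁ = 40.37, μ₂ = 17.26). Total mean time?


Each node sees arrival rate λ = 11.92/hr (tandem ⇒ throughput preserved).
W₁ = 1/(μ₁−λ) = 1/(40.37−11.92) = 0.03515 hr
W₂ = 1/(μ₂−λ) = 1/(17.26−11.92) = 0.18727 hr
W_total = W₁ + W₂ = 0.03515 + 0.18727 = 0.22242 hr

Final: 0.22242 hr


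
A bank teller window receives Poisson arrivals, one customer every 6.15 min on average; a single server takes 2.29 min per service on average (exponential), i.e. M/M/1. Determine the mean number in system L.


λ = 60/6.15 = 9.7561 /hr
μ = 60/2.29 = 26.2009 /hr
ρ = λ/μ = 9.7561/26.2009 = 0.3724
L = ρ/(1−ρ) = 0.3724/0.6276 = 0.5933

Final: 0.5933


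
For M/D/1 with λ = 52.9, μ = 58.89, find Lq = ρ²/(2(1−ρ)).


ρ = 52.9/58.89 = 0.8983
M/D/1: Lq = ρ²/(2(1−ρ)) = 0.8069/(2·0.1017) = 3.96655

Final: 3.96655


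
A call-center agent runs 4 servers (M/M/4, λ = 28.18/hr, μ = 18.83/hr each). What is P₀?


a = λ/μ = 28.18/18.83 = 1.4965; ρ = a/c = 0.3741
Σ_{k=0}^{3} a^k/k! (terms k=0..3) = 1.00000 + 1.49655 + 1.11983 + 0.55863 = 4.17500
Tail: a^4/(4!(1−ρ)) = 5.01606/(24·0.6259) = 0.33394
P₀ = 1/(4.17500 + 0.33394) = 1/4.50894 = 0.221781

Final: 0.221781


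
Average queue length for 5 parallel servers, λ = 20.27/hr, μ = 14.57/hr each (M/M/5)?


a = λ/μ = 1.3912; ρ = a/5 = 0.2782
P₀ = 0.248509
Lq = P₀·a^c·ρ / (c!·(1−ρ)²) = 0.248509·5.21160·0.2782/(120·0.52093)
= 0.005765

Final: 0.005765


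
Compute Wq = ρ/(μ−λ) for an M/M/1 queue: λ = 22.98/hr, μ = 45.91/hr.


ρ = 22.98/45.91 = 0.5005
Wq = ρ/(μ−λ) = 0.5005/(45.91 − 22.98) = 0.5005/22.93 = 0.02183 hr

Final: 0.02183 hr


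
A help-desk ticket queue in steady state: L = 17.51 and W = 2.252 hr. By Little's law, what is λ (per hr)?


λ = L/W = 17.51/2.252 = 7.7753 /hr

Final: 7.7753 /hr


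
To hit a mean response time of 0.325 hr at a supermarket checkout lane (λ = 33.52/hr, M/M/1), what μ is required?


W = 1/(μ−λ) ⇒ μ − λ = 1/W = 1/0.325 = 3.0769
μ = λ + 1/W = 33.52 + 3.0769 = 36.5969 per hr

Final: 36.5969 /hr


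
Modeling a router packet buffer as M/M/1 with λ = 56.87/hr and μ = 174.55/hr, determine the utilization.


ρ = λ/μ = 56.87/174.55 = 0.3258

Final: 0.3258


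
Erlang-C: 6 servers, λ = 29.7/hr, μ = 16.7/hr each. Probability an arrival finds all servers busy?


a = λ/μ = 1.7784; ρ = a/6 = 0.2964
P₀ = 0.168779 (from M/M/c formula)
C(c,a) = [a^c/(c!(1−ρ))]·P₀ = [31.64025/(720·0.7036)]·0.168779
= 0.06246·0.168779 = 0.010542

Final: 0.010542


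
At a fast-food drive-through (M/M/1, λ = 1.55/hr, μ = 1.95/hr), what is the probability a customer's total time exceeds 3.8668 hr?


W ~ Exponential(μ−λ) for M/M/1.
μ − λ = 1.95 − 1.55 = 0.4000
P(W > t) = e^{−(μ−λ)t} = e^{−1.5467} = 0.212945

Final: 0.212945


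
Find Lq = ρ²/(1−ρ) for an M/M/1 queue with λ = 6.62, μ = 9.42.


ρ = 6.62/9.42 = 0.7028
Lq = ρ²/(1−ρ) = 0.4939/0.2972 = 1.6615

Final: 1.6615


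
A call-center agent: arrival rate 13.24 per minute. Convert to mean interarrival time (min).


Mean interarrival time = 1/λ = 1/13.24 minute = 0.07553 minute
In minutes: 0.07553 × 1 = 0.07553 min

Final: 0.07553 min


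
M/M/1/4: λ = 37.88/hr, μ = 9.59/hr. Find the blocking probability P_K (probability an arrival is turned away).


ρ = λ/μ = 37.88/9.59 = 3.9499
P_K = (1−ρ)ρ^K/(1−ρ^(K+1)) = (-2.9499·243.425154)/(1 − 961.516665)
= -718.091511/-960.516665 = 0.747610

Final: 0.747610


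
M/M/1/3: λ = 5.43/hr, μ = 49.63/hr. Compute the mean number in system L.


ρ = 5.43/49.63 = 0.1094
L = ρ[1 − (K+1)ρ^K + Kρ^(K+1)] / [(1−ρ)(1−ρ^(K+1))]
Numerator: 0.1094·(1 − 4·0.001310 + 3·0.0001433) = 0.108883
Denominator: (0.8906)·(0.999857) = 0.890463
L = 0.108883/0.890463 = 0.1223

Final: 0.1223


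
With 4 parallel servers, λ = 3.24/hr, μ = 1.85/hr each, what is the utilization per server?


ρ = λ/(cμ) = 3.24/(4·1.85) = 3.24/7.40 = 0.4378

Final: 0.4378


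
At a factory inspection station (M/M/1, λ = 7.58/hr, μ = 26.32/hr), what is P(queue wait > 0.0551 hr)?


ρ = 7.58/26.32 = 0.2880
P(Wq > t) = ρ·e^{−(μ−λ)t} = 0.2880·e^{−1.0326}
= 0.2880·0.356089 = 0.102552

Final: 0.102552


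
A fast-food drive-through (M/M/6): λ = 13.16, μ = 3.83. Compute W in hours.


a = 3.4360; ρ = 0.5727; P₀ = 0.031010
Lq = P₀·a^c·ρ/(c!(1−ρ)²) = 0.22227
Wq = Lq/λ = 0.22227/13.16 = 0.01689 hr
W = Wq + 1/μ = 0.01689 + 0.26110 = 0.27799 hr

Final: 0.27799 hr


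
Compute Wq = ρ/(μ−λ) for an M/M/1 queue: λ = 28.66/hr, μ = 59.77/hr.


ρ = 28.66/59.77 = 0.4795
Wq = ρ/(μ−λ) = 0.4795/(59.77 − 28.66) = 0.4795/31.11 = 0.01541 hr

Final: 0.01541 hr


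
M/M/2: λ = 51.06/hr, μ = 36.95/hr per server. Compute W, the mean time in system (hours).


a = 1.3819; ρ = 0.6909; P₀ = 0.182778
Lq = P₀·a^c·ρ/(c!(1−ρ)²) = 1.26230
Wq = Lq/λ = 1.26230/51.06 = 0.02472 hr
W = Wq + 1/μ = 0.02472 + 0.02706 = 0.05179 hr

Final: 0.05179 hr


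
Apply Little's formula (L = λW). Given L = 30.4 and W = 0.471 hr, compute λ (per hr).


λ = L/W = 30.4/0.471 = 64.5435 /hr

Final: 64.5435 /hr


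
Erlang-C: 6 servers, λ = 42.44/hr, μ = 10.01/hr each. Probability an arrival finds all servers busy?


a = λ/μ = 4.2398; ρ = a/6 = 0.7066
P₀ = 0.012609 (from M/M/c formula)
C(c,a) = [a^c/(c!(1−ρ))]·P₀ = [5808.28324/(720·0.2934)]·0.012609
= 27.49760·0.012609 = 0.346724

Final: 0.346724


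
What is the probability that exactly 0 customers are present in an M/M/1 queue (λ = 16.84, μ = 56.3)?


ρ = 16.84/56.3 = 0.2991
P_n = (1−ρ)·ρ^n = (1 − 0.2991)·0.2991^0 = 0.7009·1.000000 = 0.700888

Final: 0.700888


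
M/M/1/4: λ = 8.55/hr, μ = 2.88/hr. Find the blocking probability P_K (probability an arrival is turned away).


ρ = λ/μ = 8.55/2.88 = 2.9688
P_K = (1−ρ)ρ^K/(1−ρ^(K+1)) = (-1.9688·77.677369)/(1 − 230.604690)
= -152.927320/-229.604690 = 0.666046

Final: 0.666046


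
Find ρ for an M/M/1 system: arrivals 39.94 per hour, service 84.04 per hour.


ρ = λ/μ = 39.94/84.04 = 0.4752

Final: 0.4752


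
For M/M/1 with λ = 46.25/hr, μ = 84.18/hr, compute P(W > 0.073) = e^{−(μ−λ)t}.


W ~ Exponential(μ−λ) for M/M/1.
μ − λ = 84.18 − 46.25 = 37.9300
P(W > t) = e^{−(μ−λ)t} = e^{−2.7689} = 0.062732

Final: 0.062732


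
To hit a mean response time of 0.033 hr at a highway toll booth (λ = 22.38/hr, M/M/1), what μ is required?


W = 1/(μ−λ) ⇒ μ − λ = 1/W = 1/0.033 = 30.3030
μ = λ + 1/W = 22.38 + 30.3030 = 52.6830 per hr

Final: 52.6830 /hr


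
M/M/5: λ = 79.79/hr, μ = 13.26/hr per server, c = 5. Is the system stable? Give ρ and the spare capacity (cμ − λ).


Total capacity cμ = 5·13.26 = 66.30/hr
ρ = λ/(cμ) = 79.79/66.30 = 1.2035
Stable ⇔ ρ < 1: NO
Spare capacity = cμ − λ = 66.30 − 79.79 = -13.49/hr

Final: ρ = 1.2035; unstable; margin = -13.49/hr


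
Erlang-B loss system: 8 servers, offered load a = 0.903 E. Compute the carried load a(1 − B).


B(8,0.903) = 0.000004444 (Erlang-B)
Carried load = a(1 − B) = 0.903·(1 − 0.000004444) = 0.903·0.999996 = 0.9030 E

Final: 0.9030 Erlangs


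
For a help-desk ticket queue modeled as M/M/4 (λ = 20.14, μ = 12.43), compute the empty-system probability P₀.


a = λ/μ = 20.14/12.43 = 1.6203; ρ = a/c = 0.4051
Σ_{k=0}^{3} a^k/k! (terms k=0..3) = 1.00000 + 1.62027 + 1.31264 + 0.70895 = 4.64186
Tail: a^4/(4!(1−ρ)) = 6.89213/(24·0.5949) = 0.48270
P₀ = 1/(4.64186 + 0.48270) = 1/5.12456 = 0.195139

Final: 0.195139


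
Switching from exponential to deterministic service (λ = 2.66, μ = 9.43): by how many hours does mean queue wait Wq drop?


ρ = 2.66/9.43 = 0.2821
Wq(M/M/1) = ρ/(μ−λ) = 0.2821/6.77 = 0.04167 hr
Wq(M/D/1) = ρ/(2(μ−λ)) = 0.02083 hr
Savings = 0.04167 − 0.02083 = 0.02083 hr

Final: 0.02083 hr


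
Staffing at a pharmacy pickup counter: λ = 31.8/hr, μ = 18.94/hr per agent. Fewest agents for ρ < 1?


Stability requires cμ > λ ⇔ c > λ/μ.
λ/μ = 31.8/18.94 = 1.6790
Minimum integer c = ⌊1.6790⌋ + 1 = 2
Check: 2·18.94 = 37.88 > 31.8, while 1·18.94 = 18.94 ≤ 31.8

Final: 2 servers


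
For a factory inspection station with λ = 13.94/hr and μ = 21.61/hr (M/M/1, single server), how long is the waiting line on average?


ρ = 13.94/21.61 = 0.6451
Lq = ρ²/(1−ρ) = 0.4161/0.3549 = 1.1724

Final: 1.1724


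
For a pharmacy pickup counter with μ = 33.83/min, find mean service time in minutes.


Mean service time = 1/μ = 1/33.83 minute = 0.02956 minute
In minutes: 0.02956 × 1 = 0.02956 min

Final: 0.02956 min


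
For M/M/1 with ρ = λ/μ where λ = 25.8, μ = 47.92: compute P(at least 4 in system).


ρ = 25.8/47.92 = 0.5384
P(N ≥ n) = ρ^n = 0.5384^4 = 0.084026

Final: 0.084026


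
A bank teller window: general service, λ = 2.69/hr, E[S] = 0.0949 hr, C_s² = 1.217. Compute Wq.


ρ = λ·E[S] = 2.69·0.0949 = 0.2553
E[S²] = E[S]²(1+C_s²) = 0.0949²·(1+1.217) = 0.019966
Wq = λ·E[S²]/(2(1−ρ)) = 2.69·0.019966/(2·0.7447) = 0.03606 hr

Final: 0.03606 hr


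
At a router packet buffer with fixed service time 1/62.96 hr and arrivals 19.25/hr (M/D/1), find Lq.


ρ = 19.25/62.96 = 0.3057
M/D/1: Lq = ρ²/(2(1−ρ)) = 0.09348/(2·0.6943) = 0.06733

Final: 0.06733


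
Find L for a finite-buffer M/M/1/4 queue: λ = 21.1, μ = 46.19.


ρ = 21.1/46.19 = 0.4568
L = ρ[1 − (K+1)ρ^K + Kρ^(K+1)] / [(1−ρ)(1−ρ^(K+1))]
Numerator: 0.4568·(1 − 5·0.043545 + 4·0.019892) = 0.393697
Denominator: (0.5432)·(0.980108) = 0.532386
L = 0.393697/0.532386 = 0.7395

Final: 0.7395


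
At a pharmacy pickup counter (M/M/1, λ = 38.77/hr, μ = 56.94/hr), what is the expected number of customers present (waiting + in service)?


ρ = λ/μ = 38.77/56.94 = 0.6809
L = ρ/(1−ρ) = 0.6809/(1 − 0.6809) = 0.6809/0.3191 = 2.1337

Final: 2.1337


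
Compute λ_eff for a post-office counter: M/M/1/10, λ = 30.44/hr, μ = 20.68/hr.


ρ = 1.4720; P_K = (1−ρ)ρ^10/(1−ρ^11) = 0.325259
λ_eff = λ(1 − P_K) = 30.44·(1 − 0.325259) = 30.44·0.674741 = 20.5391 /hr

Final: 20.5391 /hr


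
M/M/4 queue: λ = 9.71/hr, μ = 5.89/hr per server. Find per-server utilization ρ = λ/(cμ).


ρ = λ/(cμ) = 9.71/(4·5.89) = 9.71/23.56 = 0.4121

Final: 0.4121


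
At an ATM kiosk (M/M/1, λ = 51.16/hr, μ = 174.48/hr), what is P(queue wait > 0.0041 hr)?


ρ = 51.16/174.48 = 0.2932
P(Wq > t) = ρ·e^{−(μ−λ)t} = 0.2932·e^{−0.5056}
= 0.2932·0.603136 = 0.176848

Final: 0.176848


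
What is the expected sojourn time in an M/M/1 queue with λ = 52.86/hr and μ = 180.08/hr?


W = 1/(μ−λ) = 1/(180.08 − 52.86) = 1/127.22 = 0.007860 hr

Final: 0.007860 hr


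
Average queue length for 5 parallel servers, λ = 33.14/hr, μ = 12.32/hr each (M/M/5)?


a = λ/μ = 2.6899; ρ = a/5 = 0.5380
P₀ = 0.065473
Lq = P₀·a^c·ρ / (c!·(1−ρ)²) = 0.065473·140.83448·0.5380/(120·0.21346)
= 0.19367

Final: 0.19367


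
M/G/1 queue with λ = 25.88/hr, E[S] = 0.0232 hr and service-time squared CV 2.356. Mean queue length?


ρ = λ·E[S] = 25.88·0.0232 = 0.6004
Lq = ρ²(1+C_s²)/(2(1−ρ)) = 0.3605·(1+2.356)/(2·0.3996)
= 0.3605·3.3560/0.7992 = 1.51387

Final: 1.51387


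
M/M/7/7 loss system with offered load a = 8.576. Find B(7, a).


B(c,a) = (a^c/c!) / Σ_{k=0}^{c} a^k/k!
a^7/7! = 676.959785
Σ terms (k=0..7): 1.00000 + 8.57600 + 36.77389 + 105.12429 + 225.38647 + 386.58288 + 552.55579 + 676.95978 = 1992.959107
B = 676.959785/1992.959107 = 0.339676

Final: 0.339676


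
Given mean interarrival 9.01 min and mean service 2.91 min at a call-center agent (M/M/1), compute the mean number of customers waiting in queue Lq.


λ = 60/9.01 = 6.6593 /hr
μ = 60/2.91 = 20.6186 /hr
ρ = λ/μ = 6.6593/20.6186 = 0.3230
Lq = ρ²/(1−ρ) = 0.1043/0.6770 = 0.1541

Final: 0.1541


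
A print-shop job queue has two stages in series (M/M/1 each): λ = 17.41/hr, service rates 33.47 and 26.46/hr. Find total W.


Each node sees arrival rate λ = 17.41/hr (tandem ⇒ throughput preserved).
W₁ = 1/(μ₁−λ) = 1/(33.47−17.41) = 0.06227 hr
W₂ = 1/(μ₂−λ) = 1/(26.46−17.41) = 0.11050 hr
W_total = W₁ + W₂ = 0.06227 + 0.11050 = 0.17276 hr

Final: 0.17276 hr


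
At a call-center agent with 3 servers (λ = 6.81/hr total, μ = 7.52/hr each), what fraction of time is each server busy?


ρ = λ/(cμ) = 6.81/(3·7.52) = 6.81/22.56 = 0.3019

Final: 0.3019


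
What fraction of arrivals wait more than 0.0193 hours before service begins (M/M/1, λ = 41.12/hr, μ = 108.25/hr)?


ρ = 41.12/108.25 = 0.3799
P(Wq > t) = ρ·e^{−(μ−λ)t} = 0.3799·e^{−1.2956}
= 0.3799·0.273731 = 0.103980

Final: 0.103980


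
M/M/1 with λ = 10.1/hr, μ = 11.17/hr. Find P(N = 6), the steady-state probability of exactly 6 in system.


ρ = 10.1/11.17 = 0.9042
P_n = (1−ρ)·ρ^n = (1 − 0.9042)·0.9042^6 = 0.09579·0.546524 = 0.052353

Final: 0.052353


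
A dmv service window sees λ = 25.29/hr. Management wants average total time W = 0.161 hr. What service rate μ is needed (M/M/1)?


W = 1/(μ−λ) ⇒ μ − λ = 1/W = 1/0.161 = 6.2112
μ = λ + 1/W = 25.29 + 6.2112 = 31.5012 per hr

Final: 31.5012 /hr


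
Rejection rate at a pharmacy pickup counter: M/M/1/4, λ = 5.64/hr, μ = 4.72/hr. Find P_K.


ρ = λ/μ = 5.64/4.72 = 1.1949
P_K = (1−ρ)ρ^K/(1−ρ^(K+1)) = (-0.1949·2.038677)/(1 − 2.436046)
= -0.397369/-1.436046 = 0.276711

Final: 0.276711


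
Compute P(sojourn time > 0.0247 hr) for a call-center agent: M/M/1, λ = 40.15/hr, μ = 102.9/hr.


W ~ Exponential(μ−λ) for M/M/1.
μ − λ = 102.9 − 40.15 = 62.7500
P(W > t) = e^{−(μ−λ)t} = e^{−1.5499} = 0.212264

Final: 0.212264


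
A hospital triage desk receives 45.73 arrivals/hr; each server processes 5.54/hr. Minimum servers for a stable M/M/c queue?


Stability requires cμ > λ ⇔ c > λ/μ.
λ/μ = 45.73/5.54 = 8.2545
Minimum integer c = ⌊8.2545⌋ + 1 = 9
Check: 9·5.54 = 49.86 > 45.73, while 8·5.54 = 44.32 ≤ 45.73

Final: 9 servers


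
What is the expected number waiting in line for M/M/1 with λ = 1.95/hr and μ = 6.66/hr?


ρ = 1.95/6.66 = 0.2928
Lq = ρ²/(1−ρ) = 0.08573/0.7072 = 0.1212

Final: 0.1212


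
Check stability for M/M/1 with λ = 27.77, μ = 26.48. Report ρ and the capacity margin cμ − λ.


Total capacity cμ = 1·26.48 = 26.48/hr
ρ = λ/(cμ) = 27.77/26.48 = 1.0487
Stable ⇔ ρ < 1: NO
Spare capacity = cμ − λ = 26.48 − 27.77 = -1.29/hr

Final: ρ = 1.0487; unstable; margin = -1.29/hr


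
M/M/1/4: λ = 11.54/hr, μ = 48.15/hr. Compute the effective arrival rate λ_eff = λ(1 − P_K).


ρ = 0.2397; P_K = (1−ρ)ρ^4/(1−ρ^5) = 0.002511
λ_eff = λ(1 − P_K) = 11.54·(1 − 0.002511) = 11.54·0.997489 = 11.5110 /hr

Final: 11.5110 /hr


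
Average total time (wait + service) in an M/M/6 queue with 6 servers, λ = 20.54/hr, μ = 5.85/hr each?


a = 3.5111; ρ = 0.5852; P₀ = 0.028619
Lq = P₀·a^c·ρ/(c!(1−ρ)²) = 0.25327
Wq = Lq/λ = 0.25327/20.54 = 0.01233 hr
W = Wq + 1/μ = 0.01233 + 0.17094 = 0.18327 hr

Final: 0.18327 hr


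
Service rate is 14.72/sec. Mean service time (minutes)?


Mean service time = 1/μ = 1/14.72 second = 0.06793 second
In minutes: 0.06793 × 0.0166667 = 0.001132 min

Final: 0.001132 min


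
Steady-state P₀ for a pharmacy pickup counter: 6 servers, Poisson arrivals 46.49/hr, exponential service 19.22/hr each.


a = λ/μ = 46.49/19.22 = 2.4188; ρ = a/c = 0.4031
Σ_{k=0}^{5} a^k/k! (terms k=0..5) = 1.00000 + 2.41883 + 2.92538 + 2.35867 + 1.42631 + 0.69000 = 10.81919
Tail: a^6/(6!(1−ρ)) = 200.27972/(720·0.5969) = 0.46605
P₀ = 1/(10.81919 + 0.46605) = 1/11.28524 = 0.088611

Final: 0.088611


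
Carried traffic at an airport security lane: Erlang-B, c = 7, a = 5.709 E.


B(7,5.709) = 0.166093 (Erlang-B)
Carried load = a(1 − B) = 5.709·(1 − 0.166093) = 5.709·0.833907 = 4.7608 E

Final: 4.7608 Erlangs


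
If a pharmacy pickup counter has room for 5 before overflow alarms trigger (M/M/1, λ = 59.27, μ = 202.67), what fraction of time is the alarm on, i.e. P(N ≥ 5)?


ρ = 59.27/202.67 = 0.2924
P(N ≥ n) = ρ^n = 0.2924^5 = 0.002139

Final: 0.002139


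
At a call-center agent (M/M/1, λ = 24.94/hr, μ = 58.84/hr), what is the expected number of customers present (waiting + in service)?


ρ = λ/μ = 24.94/58.84 = 0.4239
L = ρ/(1−ρ) = 0.4239/(1 − 0.4239) = 0.4239/0.5761 = 0.7357

Final: 0.7357


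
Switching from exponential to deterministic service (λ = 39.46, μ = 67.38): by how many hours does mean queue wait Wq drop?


ρ = 39.46/67.38 = 0.5856
Wq(M/M/1) = ρ/(μ−λ) = 0.5856/27.92 = 0.02098 hr
Wq(M/D/1) = ρ/(2(μ−λ)) = 0.01049 hr
Savings = 0.02098 − 0.01049 = 0.01049 hr

Final: 0.01049 hr


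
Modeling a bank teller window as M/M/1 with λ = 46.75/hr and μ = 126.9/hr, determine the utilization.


ρ = λ/μ = 46.75/126.9 = 0.3684

Final: 0.3684


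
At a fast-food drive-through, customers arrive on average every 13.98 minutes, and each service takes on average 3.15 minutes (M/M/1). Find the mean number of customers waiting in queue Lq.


λ = 60/13.98 = 4.2918 /hr
μ = 60/3.15 = 19.0476 /hr
ρ = λ/μ = 4.2918/19.0476 = 0.2253
Lq = ρ²/(1−ρ) = 0.05077/0.7747 = 0.06554

Final: 0.06554


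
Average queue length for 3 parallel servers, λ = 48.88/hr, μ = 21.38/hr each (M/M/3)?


a = λ/μ = 2.2862; ρ = a/3 = 0.7621
P₀ = 0.070072
Lq = P₀·a^c·ρ / (c!·(1−ρ)²) = 0.070072·11.95007·0.7621/(6·0.05660)
= 1.87895

Final: 1.87895


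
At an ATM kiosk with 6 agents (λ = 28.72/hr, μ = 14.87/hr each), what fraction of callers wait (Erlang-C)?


a = λ/μ = 1.9314; ρ = a/6 = 0.3219
P₀ = 0.144771 (from M/M/c formula)
C(c,a) = [a^c/(c!(1−ρ))]·P₀ = [51.90878/(720·0.6781)]·0.144771
= 0.10632·0.144771 = 0.015392

Final: 0.015392


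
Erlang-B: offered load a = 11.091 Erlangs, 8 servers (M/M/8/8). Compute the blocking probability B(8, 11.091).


B(c,a) = (a^c/c!) / Σ_{k=0}^{c} a^k/k!
a^8/8! = 5678.650220
Σ terms (k=0..8): 1.00000 + 11.09100 + 61.50514 + 227.38450 + 630.48038 + 1398.53159 + 2585.18564 + 4096.04199 + 5678.65022 = 14689.870477
B = 5678.650220/14689.870477 = 0.386569

Final: 0.386569


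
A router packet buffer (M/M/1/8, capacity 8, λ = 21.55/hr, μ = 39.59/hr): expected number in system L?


ρ = 21.55/39.59 = 0.5443
L = ρ[1 − (K+1)ρ^K + Kρ^(K+1)] / [(1−ρ)(1−ρ^(K+1))]
Numerator: 0.5443·(1 − 9·0.007707 + 8·0.004195) = 0.524841
Denominator: (0.4557)·(0.995805) = 0.453759
L = 0.524841/0.453759 = 1.1567

Final: 1.1567


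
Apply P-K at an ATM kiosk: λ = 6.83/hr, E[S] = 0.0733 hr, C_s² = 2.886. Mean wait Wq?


ρ = λ·E[S] = 6.83·0.0733 = 0.5006
E[S²] = E[S]²(1+C_s²) = 0.0733²·(1+2.886) = 0.020879
Wq = λ·E[S²]/(2(1−ρ)) = 6.83·0.020879/(2·0.4994) = 0.14279 hr

Final: 0.14279 hr


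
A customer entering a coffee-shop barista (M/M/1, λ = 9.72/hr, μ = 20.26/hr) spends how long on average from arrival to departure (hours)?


W = 1/(μ−λ) = 1/(20.26 − 9.72) = 1/10.54 = 0.09488 hr

Final: 0.09488 hr


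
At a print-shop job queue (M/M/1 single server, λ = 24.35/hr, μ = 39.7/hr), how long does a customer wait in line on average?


ρ = 24.35/39.7 = 0.6134
Wq = ρ/(μ−λ) = 0.6134/(39.7 − 24.35) = 0.6134/15.35 = 0.03996 hr

Final: 0.03996 hr


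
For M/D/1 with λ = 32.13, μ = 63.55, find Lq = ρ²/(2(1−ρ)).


ρ = 32.13/63.55 = 0.5056
M/D/1: Lq = ρ²/(2(1−ρ)) = 0.2556/(2·0.4944) = 0.25851

Final: 0.25851


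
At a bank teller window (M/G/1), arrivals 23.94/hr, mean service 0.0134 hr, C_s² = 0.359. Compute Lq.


ρ = λ·E[S] = 23.94·0.0134 = 0.3208
Lq = ρ²(1+C_s²)/(2(1−ρ)) = 0.1029·(1+0.359)/(2·0.6792)
= 0.1029·1.3590/1.3584 = 0.10295

Final: 0.10295


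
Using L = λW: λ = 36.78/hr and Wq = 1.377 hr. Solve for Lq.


Lq = λWq = 36.78·1.377 = 50.6461

Final: 50.6461


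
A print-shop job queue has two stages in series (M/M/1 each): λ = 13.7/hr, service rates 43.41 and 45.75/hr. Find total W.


Each node sees arrival rate λ = 13.7/hr (tandem ⇒ throughput preserved).
W₁ = 1/(μ₁−λ) = 1/(43.41−13.7) = 0.03366 hr
W₂ = 1/(μ₂−λ) = 1/(45.75−13.7) = 0.03120 hr
W_total = W₁ + W₂ = 0.03366 + 0.03120 = 0.06486 hr

Final: 0.06486 hr


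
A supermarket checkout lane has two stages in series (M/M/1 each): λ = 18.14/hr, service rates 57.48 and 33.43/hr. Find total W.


Each node sees arrival rate λ = 18.14/hr (tandem ⇒ throughput preserved).
W₁ = 1/(μ₁−λ) = 1/(57.48−18.14) = 0.02542 hr
W₂ = 1/(μ₂−λ) = 1/(33.43−18.14) = 0.06540 hr
W_total = W₁ + W₂ = 0.02542 + 0.06540 = 0.09082 hr

Final: 0.09082 hr


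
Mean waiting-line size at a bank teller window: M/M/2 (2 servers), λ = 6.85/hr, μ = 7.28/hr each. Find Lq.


a = λ/μ = 0.9409; ρ = a/2 = 0.4705
P₀ = 0.360112
Lq = P₀·a^c·ρ / (c!·(1−ρ)²) = 0.360112·0.88536·0.4705/(2·0.28041)
= 0.26747

Final: 0.26747


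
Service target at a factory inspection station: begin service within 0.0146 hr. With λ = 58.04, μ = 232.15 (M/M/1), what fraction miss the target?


ρ = 58.04/232.15 = 0.2500
P(Wq > t) = ρ·e^{−(μ−λ)t} = 0.2500·e^{−2.5420}
= 0.2500·0.078708 = 0.019678

Final: 0.019678


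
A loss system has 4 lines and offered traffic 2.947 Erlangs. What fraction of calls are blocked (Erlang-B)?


B(c,a) = (a^c/c!) / Σ_{k=0}^{c} a^k/k!
a^4/4! = 3.142746
Σ terms (k=0..4): 1.00000 + 2.94700 + 4.34240 + 4.26569 + 3.14275 = 15.697839
B = 3.142746/15.697839 = 0.200202

Final: 0.200202


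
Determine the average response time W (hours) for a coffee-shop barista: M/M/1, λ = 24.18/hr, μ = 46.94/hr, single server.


W = 1/(μ−λ) = 1/(46.94 − 24.18) = 1/22.76 = 0.04394 hr

Final: 0.04394 hr


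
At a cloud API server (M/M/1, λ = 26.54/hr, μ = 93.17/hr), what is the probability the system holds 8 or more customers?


ρ = 26.54/93.17 = 0.2849
P(N ≥ n) = ρ^n = 0.2849^8 = 0.00004335

Final: 0.00004335


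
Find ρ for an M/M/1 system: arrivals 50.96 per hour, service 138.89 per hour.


ρ = λ/μ = 50.96/138.89 = 0.3669

Final: 0.3669


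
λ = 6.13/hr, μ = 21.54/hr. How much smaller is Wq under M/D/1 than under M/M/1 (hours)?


ρ = 6.13/21.54 = 0.2846
Wq(M/M/1) = ρ/(μ−λ) = 0.2846/15.41 = 0.01847 hr
Wq(M/D/1) = ρ/(2(μ−λ)) = 0.009234 hr
Savings = 0.01847 − 0.009234 = 0.009234 hr

Final: 0.009234 hr


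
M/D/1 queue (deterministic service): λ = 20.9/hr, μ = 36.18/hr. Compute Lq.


ρ = 20.9/36.18 = 0.5777
M/D/1: Lq = ρ²/(2(1−ρ)) = 0.3337/(2·0.4223) = 0.39507

Final: 0.39507


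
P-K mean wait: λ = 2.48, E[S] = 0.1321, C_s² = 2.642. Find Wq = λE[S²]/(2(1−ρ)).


ρ = λ·E[S] = 2.48·0.1321 = 0.3276
E[S²] = E[S]²(1+C_s²) = 0.1321²·(1+2.642) = 0.063554
Wq = λ·E[S²]/(2(1−ρ)) = 2.48·0.063554/(2·0.6724) = 0.11720 hr

Final: 0.11720 hr


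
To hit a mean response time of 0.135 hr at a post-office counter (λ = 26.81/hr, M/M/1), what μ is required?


W = 1/(μ−λ) ⇒ μ − λ = 1/W = 1/0.135 = 7.4074
μ = λ + 1/W = 26.81 + 7.4074 = 34.2174 per hr

Final: 34.2174 /hr


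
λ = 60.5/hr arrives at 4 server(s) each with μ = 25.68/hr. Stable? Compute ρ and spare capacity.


Total capacity cμ = 4·25.68 = 102.72/hr
ρ = λ/(cμ) = 60.5/102.72 = 0.5890
Stable ⇔ ρ < 1: YES
Spare capacity = cμ − λ = 102.72 − 60.5 = 42.22/hr

Final: ρ = 0.5890; stable; margin = 42.22/hr


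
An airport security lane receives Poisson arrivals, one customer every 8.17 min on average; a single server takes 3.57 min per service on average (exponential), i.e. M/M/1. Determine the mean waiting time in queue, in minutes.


λ = 60/8.17 = 7.3439 /hr
μ = 60/3.57 = 16.8067 /hr
ρ = λ/μ = 7.3439/16.8067 = 0.4370
Wq = ρ/(μ−λ) = 0.4370/(16.8067−7.3439) = 0.04618 hr
In minutes: 0.04618·60 = 2.771 min

Final: 2.771 min


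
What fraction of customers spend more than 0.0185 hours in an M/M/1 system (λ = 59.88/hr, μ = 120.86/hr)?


W ~ Exponential(μ−λ) for M/M/1.
μ − λ = 120.86 − 59.88 = 60.9800
P(W > t) = e^{−(μ−λ)t} = e^{−1.1281} = 0.323638

Final: 0.323638


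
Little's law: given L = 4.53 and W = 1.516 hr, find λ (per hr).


λ = L/W = 4.53/1.516 = 2.9881 /hr

Final: 2.9881 /hr


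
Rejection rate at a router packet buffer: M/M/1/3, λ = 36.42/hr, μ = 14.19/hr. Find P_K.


ρ = λ/μ = 36.42/14.19 = 2.5666
P_K = (1−ρ)ρ^K/(1−ρ^(K+1)) = (-1.5666·16.907237)/(1 − 43.394050)
= -26.486813/-42.394050 = 0.624777

Final: 0.624777


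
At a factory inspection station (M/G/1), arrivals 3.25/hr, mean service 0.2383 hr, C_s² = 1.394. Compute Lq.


ρ = λ·E[S] = 3.25·0.2383 = 0.7745
Lq = ρ²(1+C_s²)/(2(1−ρ)) = 0.5998·(1+1.394)/(2·0.2255)
= 0.5998·2.3940/0.4510 = 3.18357

Final: 3.18357


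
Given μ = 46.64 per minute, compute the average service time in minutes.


Mean service time = 1/μ = 1/46.64 minute = 0.02144 minute
In minutes: 0.02144 × 1 = 0.02144 min

Final: 0.02144 min


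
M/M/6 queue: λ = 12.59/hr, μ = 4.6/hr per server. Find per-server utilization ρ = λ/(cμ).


ρ = λ/(cμ) = 12.59/(6·4.6) = 12.59/27.60 = 0.4562

Final: 0.4562


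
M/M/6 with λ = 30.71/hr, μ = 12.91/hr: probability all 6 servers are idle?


a = λ/μ = 30.71/12.91 = 2.3788; ρ = a/c = 0.3965
Σ_{k=0}^{5} a^k/k! (terms k=0..5) = 1.00000 + 2.37878 + 2.82929 + 2.24341 + 1.33415 + 0.63473 = 10.42035
Tail: a^6/(6!(1−ρ)) = 181.18467/(720·0.6035) = 0.41695
P₀ = 1/(10.42035 + 0.41695) = 1/10.83730 = 0.092274

Final: 0.092274


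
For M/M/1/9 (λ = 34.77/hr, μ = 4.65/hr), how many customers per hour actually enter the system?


ρ = 7.4774; P_K = (1−ρ)ρ^9/(1−ρ^10) = 0.866264
λ_eff = λ(1 − P_K) = 34.77·(1 − 0.866264) = 34.77·0.133736 = 4.6500 /hr

Final: 4.6500 /hr


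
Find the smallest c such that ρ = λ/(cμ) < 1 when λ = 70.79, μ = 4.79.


Stability requires cμ > λ ⇔ c > λ/μ.
λ/μ = 70.79/4.79 = 14.7787
Minimum integer c = ⌊14.7787⌋ + 1 = 15
Check: 15·4.79 = 71.85 > 70.79, while 14·4.79 = 67.06 ≤ 70.79

Final: 15 servers


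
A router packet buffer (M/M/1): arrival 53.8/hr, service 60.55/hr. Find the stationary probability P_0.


ρ = 53.8/60.55 = 0.8885
P_n = (1−ρ)·ρ^n = (1 − 0.8885)·0.8885^0 = 0.1115·1.000000 = 0.111478

Final: 0.111478


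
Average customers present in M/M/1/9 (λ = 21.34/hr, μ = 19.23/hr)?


ρ = 21.34/19.23 = 1.1097
L = ρ[1 − (K+1)ρ^K + Kρ^(K+1)] / [(1−ρ)(1−ρ^(K+1))]
Numerator: 1.1097·(1 − 10·2.552326 + 9·2.832379) = 1.074375
Denominator: (-0.1097)·(-1.832379) = 0.201057
L = 1.074375/0.201057 = 5.3436

Final: 5.3436


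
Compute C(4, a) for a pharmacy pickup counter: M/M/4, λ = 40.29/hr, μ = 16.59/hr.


a = λ/μ = 2.4286; ρ = a/4 = 0.6071
P₀ = 0.080294 (from M/M/c formula)
C(c,a) = [a^c/(c!(1−ρ))]·P₀ = [34.78592/(24·0.3929)]·0.080294
= 3.68942·0.080294 = 0.296238

Final: 0.296238


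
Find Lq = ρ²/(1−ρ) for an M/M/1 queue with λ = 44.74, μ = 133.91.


ρ = 44.74/133.91 = 0.3341
Lq = ρ²/(1−ρ) = 0.1116/0.6659 = 0.1676

Final: 0.1676


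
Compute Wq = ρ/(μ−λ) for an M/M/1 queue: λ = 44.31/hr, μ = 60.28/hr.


ρ = 44.31/60.28 = 0.7351
Wq = ρ/(μ−λ) = 0.7351/(60.28 − 44.31) = 0.7351/15.97 = 0.04603 hr

Final: 0.04603 hr


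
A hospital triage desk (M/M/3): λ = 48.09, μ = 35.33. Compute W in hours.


a = 1.3612; ρ = 0.4537; P₀ = 0.246489
Lq = P₀·a^c·ρ/(c!(1−ρ)²) = 0.15752
Wq = Lq/λ = 0.15752/48.09 = 0.003276 hr
W = Wq + 1/μ = 0.003276 + 0.02830 = 0.03158 hr

Final: 0.03158 hr


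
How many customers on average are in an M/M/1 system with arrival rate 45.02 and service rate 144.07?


ρ = λ/μ = 45.02/144.07 = 0.3125
L = ρ/(1−ρ) = 0.3125/(1 − 0.3125) = 0.3125/0.6875 = 0.4545

Final: 0.4545


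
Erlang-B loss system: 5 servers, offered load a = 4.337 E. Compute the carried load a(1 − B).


B(5,4.337) = 0.228883 (Erlang-B)
Carried load = a(1 − B) = 4.337·(1 − 0.228883) = 4.337·0.771117 = 3.3443 E

Final: 3.3443 Erlangs


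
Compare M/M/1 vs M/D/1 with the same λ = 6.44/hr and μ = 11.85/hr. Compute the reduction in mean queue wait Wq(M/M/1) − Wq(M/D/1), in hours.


ρ = 6.44/11.85 = 0.5435
Wq(M/M/1) = ρ/(μ−λ) = 0.5435/5.41 = 0.10045 hr
Wq(M/D/1) = ρ/(2(μ−λ)) = 0.05023 hr
Savings = 0.10045 − 0.05023 = 0.05023 hr

Final: 0.05023 hr


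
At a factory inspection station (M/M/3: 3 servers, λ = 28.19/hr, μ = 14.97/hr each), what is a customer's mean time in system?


a = 1.8831; ρ = 0.6277; P₀ = 0.130796
Lq = P₀·a^c·ρ/(c!(1−ρ)²) = 0.65922
Wq = Lq/λ = 0.65922/28.19 = 0.02338 hr
W = Wq + 1/μ = 0.02338 + 0.06680 = 0.09019 hr

Final: 0.09019 hr


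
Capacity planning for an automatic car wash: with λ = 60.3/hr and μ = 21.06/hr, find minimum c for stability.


Stability requires cμ > λ ⇔ c > λ/μ.
λ/μ = 60.3/21.06 = 2.8632
Minimum integer c = ⌊2.8632⌋ + 1 = 3
Check: 3·21.06 = 63.18 > 60.3, while 2·21.06 = 42.12 ≤ 60.3

Final: 3 servers


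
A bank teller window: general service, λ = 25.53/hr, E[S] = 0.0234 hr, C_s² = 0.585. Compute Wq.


ρ = λ·E[S] = 25.53·0.0234 = 0.5974
E[S²] = E[S]²(1+C_s²) = 0.0234²·(1+0.585) = 0.0008679
Wq = λ·E[S²]/(2(1−ρ)) = 25.53·0.0008679/(2·0.4026) = 0.02752 hr

Final: 0.02752 hr


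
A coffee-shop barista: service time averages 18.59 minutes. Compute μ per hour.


μ = 1/(service time) in consistent units.
1 hour = 60 min, so μ = 60/18.59 = 3.2275 per hour

Final: 3.2275 /hr


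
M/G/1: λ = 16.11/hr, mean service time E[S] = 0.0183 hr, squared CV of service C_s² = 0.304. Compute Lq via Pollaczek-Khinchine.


ρ = λ·E[S] = 16.11·0.0183 = 0.2948
Lq = ρ²(1+C_s²)/(2(1−ρ)) = 0.08691·(1+0.304)/(2·0.7052)
= 0.08691·1.3040/1.4104 = 0.08036

Final: 0.08036


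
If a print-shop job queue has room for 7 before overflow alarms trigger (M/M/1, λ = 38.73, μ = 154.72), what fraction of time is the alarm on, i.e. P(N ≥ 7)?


ρ = 38.73/154.72 = 0.2503
P(N ≥ n) = ρ^n = 0.2503^7 = 0.00006159

Final: 0.00006159


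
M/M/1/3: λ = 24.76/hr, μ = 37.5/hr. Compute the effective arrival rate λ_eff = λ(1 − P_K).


ρ = 0.6603; P_K = (1−ρ)ρ^3/(1−ρ^4) = 0.120737
λ_eff = λ(1 − P_K) = 24.76·(1 − 0.120737) = 24.76·0.879263 = 21.7706 /hr

Final: 21.7706 /hr


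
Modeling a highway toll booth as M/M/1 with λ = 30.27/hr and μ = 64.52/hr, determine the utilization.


ρ = λ/μ = 30.27/64.52 = 0.4692

Final: 0.4692


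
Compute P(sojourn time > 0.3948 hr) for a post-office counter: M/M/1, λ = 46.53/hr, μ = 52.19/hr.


W ~ Exponential(μ−λ) for M/M/1.
μ − λ = 52.19 − 46.53 = 5.6600
P(W > t) = e^{−(μ−λ)t} = e^{−2.2346} = 0.107038

Final: 0.107038


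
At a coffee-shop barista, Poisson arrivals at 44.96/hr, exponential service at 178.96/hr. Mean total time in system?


W = 1/(μ−λ) = 1/(178.96 − 44.96) = 1/134.00 = 0.007463 hr

Final: 0.007463 hr


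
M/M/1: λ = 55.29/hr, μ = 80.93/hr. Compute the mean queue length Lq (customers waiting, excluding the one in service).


ρ = 55.29/80.93 = 0.6832
Lq = ρ²/(1−ρ) = 0.4667/0.3168 = 1.4732

Final: 1.4732


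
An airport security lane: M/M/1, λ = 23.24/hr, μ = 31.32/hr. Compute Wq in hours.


ρ = 23.24/31.32 = 0.7420
Wq = ρ/(μ−λ) = 0.7420/(31.32 − 23.24) = 0.7420/8.08 = 0.09183 hr

Final: 0.09183 hr


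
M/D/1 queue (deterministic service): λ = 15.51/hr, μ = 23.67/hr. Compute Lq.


ρ = 15.51/23.67 = 0.6553
M/D/1: Lq = ρ²/(2(1−ρ)) = 0.4294/(2·0.3447) = 0.62274

Final: 0.62274


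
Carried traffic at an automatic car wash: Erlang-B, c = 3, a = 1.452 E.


B(3,1.452) = 0.127033 (Erlang-B)
Carried load = a(1 − B) = 1.452·(1 − 0.127033) = 1.452·0.872967 = 1.2675 E

Final: 1.2675 Erlangs


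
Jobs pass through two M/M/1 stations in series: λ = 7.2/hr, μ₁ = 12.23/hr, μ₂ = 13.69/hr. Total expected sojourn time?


Each node sees arrival rate λ = 7.2/hr (tandem ⇒ throughput preserved).
W₁ = 1/(μ₁−λ) = 1/(12.23−7.2) = 0.19881 hr
W₂ = 1/(μ₂−λ) = 1/(13.69−7.2) = 0.15408 hr
W_total = W₁ + W₂ = 0.19881 + 0.15408 = 0.35289 hr

Final: 0.35289 hr


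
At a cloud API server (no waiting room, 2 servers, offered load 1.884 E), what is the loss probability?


B(c,a) = (a^c/c!) / Σ_{k=0}^{c} a^k/k!
a^2/2! = 1.774728
Σ terms (k=0..2): 1.00000 + 1.88400 + 1.77473 = 4.658728
B = 1.774728/4.658728 = 0.380947

Final: 0.380947


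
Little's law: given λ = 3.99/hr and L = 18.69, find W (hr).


W = L/λ = 18.69/3.99 = 4.6842 hr

Final: 4.6842 hr


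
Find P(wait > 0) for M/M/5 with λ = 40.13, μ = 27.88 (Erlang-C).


a = λ/μ = 1.4394; ρ = a/5 = 0.2879
P₀ = 0.236772 (from M/M/c formula)
C(c,a) = [a^c/(c!(1−ρ))]·P₀ = [6.17848/(120·0.7121)]·0.236772
= 0.07230·0.236772 = 0.017119

Final: 0.017119


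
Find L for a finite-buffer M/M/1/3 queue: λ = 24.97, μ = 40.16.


ρ = 24.97/40.16 = 0.6218
L = ρ[1 − (K+1)ρ^K + Kρ^(K+1)] / [(1−ρ)(1−ρ^(K+1))]
Numerator: 0.6218·(1 − 4·0.240367 + 3·0.149451) = 0.302728
Denominator: (0.3782)·(0.850549) = 0.321709
L = 0.302728/0.321709 = 0.9410

Final: 0.9410


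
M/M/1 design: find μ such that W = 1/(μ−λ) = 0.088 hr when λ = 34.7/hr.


W = 1/(μ−λ) ⇒ μ − λ = 1/W = 1/0.088 = 11.3636
μ = λ + 1/W = 34.7 + 11.3636 = 46.0636 per hr

Final: 46.0636 /hr


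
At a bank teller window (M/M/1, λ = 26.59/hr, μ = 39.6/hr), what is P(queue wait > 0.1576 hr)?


ρ = 26.59/39.6 = 0.6715
P(Wq > t) = ρ·e^{−(μ−λ)t} = 0.6715·e^{−2.0504}
= 0.6715·0.128687 = 0.086408

Final: 0.086408


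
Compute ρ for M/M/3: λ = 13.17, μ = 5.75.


ρ = λ/(cμ) = 13.17/(3·5.75) = 13.17/17.25 = 0.7635

Final: 0.7635


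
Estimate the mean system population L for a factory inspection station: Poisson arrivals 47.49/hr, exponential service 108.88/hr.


ρ = λ/μ = 47.49/108.88 = 0.4362
L = ρ/(1−ρ) = 0.4362/(1 − 0.4362) = 0.4362/0.5638 = 0.7736

Final: 0.7736


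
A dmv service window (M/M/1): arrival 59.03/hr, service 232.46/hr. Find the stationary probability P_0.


ρ = 59.03/232.46 = 0.2539
P_n = (1−ρ)·ρ^n = (1 − 0.2539)·0.2539^0 = 0.7461·1.000000 = 0.746064

Final: 0.746064


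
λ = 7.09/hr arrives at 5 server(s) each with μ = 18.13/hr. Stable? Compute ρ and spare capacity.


Total capacity cμ = 5·18.13 = 90.65/hr
ρ = λ/(cμ) = 7.09/90.65 = 0.07821
Stable ⇔ ρ < 1: YES
Spare capacity = cμ − λ = 90.65 − 7.09 = 83.56/hr

Final: ρ = 0.07821; stable; margin = 83.56/hr


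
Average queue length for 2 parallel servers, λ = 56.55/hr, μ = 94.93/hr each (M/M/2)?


a = λ/μ = 0.5957; ρ = a/2 = 0.2979
P₀ = 0.541009
Lq = P₀·a^c·ρ / (c!·(1−ρ)²) = 0.541009·0.35486·0.2979/(2·0.49301)
= 0.05799

Final: 0.05799


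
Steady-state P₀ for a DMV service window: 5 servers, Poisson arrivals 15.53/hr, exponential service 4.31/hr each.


a = λ/μ = 15.53/4.31 = 3.6032; ρ = a/c = 0.7206
Σ_{k=0}^{4} a^k/k! (terms k=0..4) = 1.00000 + 3.60325 + 6.49170 + 7.79707 + 7.02369 = 25.91571
Tail: a^5/(5!(1−ρ)) = 607.39460/(120·0.2794) = 18.11926
P₀ = 1/(25.91571 + 18.11926) = 1/44.03497 = 0.022709

Final: 0.022709


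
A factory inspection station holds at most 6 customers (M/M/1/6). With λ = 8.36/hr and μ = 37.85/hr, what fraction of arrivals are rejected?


ρ = λ/μ = 8.36/37.85 = 0.2209
P_K = (1−ρ)ρ^K/(1−ρ^(K+1)) = (0.7791·0.0001161)/(1 − 0.00002564)
= 0.00009046/0.999974 = 0.00009046

Final: 0.00009046


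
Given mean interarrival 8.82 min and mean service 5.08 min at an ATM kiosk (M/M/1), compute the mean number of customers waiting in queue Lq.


λ = 60/8.82 = 6.8027 /hr
μ = 60/5.08 = 11.8110 /hr
ρ = λ/μ = 6.8027/11.8110 = 0.5760
Lq = ρ²/(1−ρ) = 0.3317/0.4240 = 0.7823

Final: 0.7823


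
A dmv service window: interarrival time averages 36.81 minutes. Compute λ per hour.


λ = 1/(interarrival time) in consistent units.
1 hour = 60 min, so λ = 60/36.81 = 1.6300 per hour

Final: 1.6300 /hr


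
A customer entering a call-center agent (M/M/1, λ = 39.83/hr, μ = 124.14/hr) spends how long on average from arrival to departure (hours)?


W = 1/(μ−λ) = 1/(124.14 − 39.83) = 1/84.31 = 0.01186 hr

Final: 0.01186 hr


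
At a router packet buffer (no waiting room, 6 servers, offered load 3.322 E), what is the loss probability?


B(c,a) = (a^c/c!) / Σ_{k=0}^{c} a^k/k!
a^6/6! = 1.866660
Σ terms (k=0..6): 1.00000 + 3.32200 + 5.51784 + 6.11009 + 5.07443 + 3.37145 + 1.86666 = 26.262474
B = 1.866660/26.262474 = 0.071077

Final: 0.071077


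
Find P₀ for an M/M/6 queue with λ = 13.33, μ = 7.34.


a = λ/μ = 13.33/7.34 = 1.8161; ρ = a/c = 0.3027
Σ_{k=0}^{5} a^k/k! (terms k=0..5) = 1.00000 + 1.81608 + 1.64907 + 0.99828 + 0.45324 + 0.16462 = 6.08128
Tail: a^6/(6!(1−ρ)) = 35.87604/(720·0.6973) = 0.07146
P₀ = 1/(6.08128 + 0.07146) = 1/6.15274 = 0.162529

Final: 0.162529


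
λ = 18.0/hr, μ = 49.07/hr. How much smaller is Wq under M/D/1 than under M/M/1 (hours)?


ρ = 18.0/49.07 = 0.3668
Wq(M/M/1) = ρ/(μ−λ) = 0.3668/31.07 = 0.01181 hr
Wq(M/D/1) = ρ/(2(μ−λ)) = 0.005903 hr
Savings = 0.01181 − 0.005903 = 0.005903 hr

Final: 0.005903 hr


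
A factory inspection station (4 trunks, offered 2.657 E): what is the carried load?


B(4,2.657) = 0.167608 (Erlang-B)
Carried load = a(1 − B) = 2.657·(1 − 0.167608) = 2.657·0.832392 = 2.2117 E

Final: 2.2117 Erlangs
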